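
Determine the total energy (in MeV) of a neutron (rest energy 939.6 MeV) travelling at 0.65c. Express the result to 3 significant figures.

With β = 0.65, γ = 1/√(1 − 0.65²) = 1/√0.5775 = 1.3159.
Total energy: E = γmc² = 1.3159 × 939.6 MeV = 1240 MeV.

1240 MeV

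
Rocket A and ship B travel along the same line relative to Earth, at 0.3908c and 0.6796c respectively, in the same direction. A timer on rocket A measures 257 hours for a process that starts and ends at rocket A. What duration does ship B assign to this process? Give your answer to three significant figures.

280 hours

The velocity of rocket A relative to ship B is (0.3908 − 0.6796)c / (1 − 0.3908×0.6796) = −0.39324c; relative speed 0.39324c.
At |u| = 0.39324c, γ = (1 − 0.154638)^(−1/2) = 1.0876.
Rocket A's interval is proper; time dilation gives Δt_B = γΔτ = 1.0876 × 257 hours = 280 hours.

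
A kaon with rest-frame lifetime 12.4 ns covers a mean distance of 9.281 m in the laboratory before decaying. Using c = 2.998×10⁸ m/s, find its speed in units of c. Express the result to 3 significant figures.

0.928c

Let x = d/(cτ) = 9.281 m / (2.998×10⁸ m/s × 1.240×10^-8 s) = 2.4966. Since d = βγcτ, x = βγ = β/√(1−β²).
Solving: β² = x²/(1+x²) = 6.23301/7.23301 = 0.861745, so β = 0.928.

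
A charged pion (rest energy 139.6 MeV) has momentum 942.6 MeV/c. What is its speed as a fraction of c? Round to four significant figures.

pc/(mc²) = 942.6/139.6 = 6.7521 = βγ = β/√(1−β²).
So β² = x²/(1 + x²) with x = 6.7521: x² = 45.5909, β² = 45.5909/46.5909 = 0.978537, β = 0.9892.

0.9892c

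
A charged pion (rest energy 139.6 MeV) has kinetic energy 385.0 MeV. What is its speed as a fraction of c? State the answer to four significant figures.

K = (γ−1)mc², so γ = 1 + 385.0/139.6 = 3.7579.
Then v/c = √(1 − γ⁻²) = √(1 − 0.0708124) = √0.9291876 = 0.9639.

0.9639c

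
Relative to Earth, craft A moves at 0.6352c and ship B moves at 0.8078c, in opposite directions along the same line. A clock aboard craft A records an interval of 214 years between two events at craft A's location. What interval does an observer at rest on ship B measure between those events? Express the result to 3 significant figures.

711 years

Speed of craft A in ship B's frame: u = (v_A + v_B)/(1 + v_A v_B/c²) = (0.6352 + 0.8078)/(1 + 0.6352×0.8078) = 1.443/1.51311456 = 0.95366; |u| = 0.95366c.
At |u| = 0.95366c, γ = (1 − 0.909467)^(−1/2) = 3.3235.
The clock on craft A records proper time, so ship B measures Δt = γΔτ = 3.3235 × 214 = 711 years.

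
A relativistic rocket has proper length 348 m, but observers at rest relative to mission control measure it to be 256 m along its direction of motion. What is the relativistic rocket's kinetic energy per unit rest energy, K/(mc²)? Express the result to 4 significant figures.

Length contraction gives γ = L₀/L = 348/256 = 1.35938.
Since K = (γ−1)mc², K/(mc²) = 1.35938 − 1 = 0.3594.

0.3594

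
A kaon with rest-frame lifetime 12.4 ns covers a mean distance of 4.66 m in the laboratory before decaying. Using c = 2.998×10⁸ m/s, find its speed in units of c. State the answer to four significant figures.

0.7817c

Lab distance = (lab lifetime)·v = γτ·βc, so βγ = d/(cτ) = 4.660/(2.998×10⁸ × 1.240×10^-8) = 1.2535.
With βγ = 1.2535: γ² = 1 + (βγ)² = 2.57126, and β = (βγ)/γ = 1.2535/1.60351 = 0.7817.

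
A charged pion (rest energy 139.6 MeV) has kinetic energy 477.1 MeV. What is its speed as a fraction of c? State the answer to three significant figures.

0.974c

K = (γ−1)mc², so γ = 1 + 477.1/139.6 = 4.4176.
Then v/c = √(1 − γ⁻²) = √(1 − 0.0512421) = √0.9487579 = 0.974.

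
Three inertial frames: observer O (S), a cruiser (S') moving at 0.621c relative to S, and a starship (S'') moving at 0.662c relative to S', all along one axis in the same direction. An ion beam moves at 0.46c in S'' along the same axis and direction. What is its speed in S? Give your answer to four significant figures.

0.9654c

Apply u = (u'+v)/(1+u'v) twice. Ion beam in the cruiser frame: (0.46+0.662)/(1+0.46·0.662) = 1.122/1.30452 = 0.86009c.
That velocity, transformed to the rest frame of observer O: (0.86009+0.621)/(1+0.86009·0.621) = 1.48109/1.53411589 = 0.96544c.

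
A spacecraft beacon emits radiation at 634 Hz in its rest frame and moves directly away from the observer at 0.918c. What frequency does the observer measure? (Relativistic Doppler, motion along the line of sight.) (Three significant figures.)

131 Hz

Relativistic Doppler (source moving away): f_obs = f_src · √((1−β)/(1+β)).
With β = 0.918: factor = √(0.082/1.918) = 0.20677.
f_obs = 634 × 0.20677 = 131 Hz.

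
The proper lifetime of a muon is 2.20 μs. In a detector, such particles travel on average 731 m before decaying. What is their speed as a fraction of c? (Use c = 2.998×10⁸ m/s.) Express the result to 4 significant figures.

0.7425c

Let x = d/(cτ) = 731.0 m / (2.998×10⁸ m/s × 2.200×10^-6 s) = 1.1083. Since d = βγcτ, x = βγ = β/√(1−β²).
Solving: β² = x²/(1+x²) = 1.22833/2.22833 = 0.551233, so β = 0.7425.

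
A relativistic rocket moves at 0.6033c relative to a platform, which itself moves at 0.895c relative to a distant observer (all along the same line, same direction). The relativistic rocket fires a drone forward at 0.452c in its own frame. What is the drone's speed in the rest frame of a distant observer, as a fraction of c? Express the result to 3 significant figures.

Compose velocities in two stages. Stage 1 (into S'): u₁ = (0.452+0.6033)/(1+0.452×0.6033) = 0.82919.
Stage 2 (into S): u = (0.82919+0.895)/(1+0.82919×0.895) = 0.98971, so the speed is 0.990c.

0.990c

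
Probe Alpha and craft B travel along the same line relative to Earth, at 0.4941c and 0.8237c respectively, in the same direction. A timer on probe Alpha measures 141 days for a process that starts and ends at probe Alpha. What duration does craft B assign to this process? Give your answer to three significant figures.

Transform probe Alpha's velocity into craft B's frame: (0.4941 − 0.8237)/(1 − 0.4941·0.8237) = −0.3296/0.59300983, so the relative speed is 0.55581c.
γ for this relative speed: γ = 1/√(1 − 0.308925) = 1.2029.
Probe Alpha's interval is proper; time dilation gives Δt_B = γΔτ = 1.2029 × 141 days = 170 days.

170 days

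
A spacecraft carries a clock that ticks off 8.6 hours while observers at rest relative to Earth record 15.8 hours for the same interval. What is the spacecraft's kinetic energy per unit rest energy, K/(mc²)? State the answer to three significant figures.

0.837

γ = Δt/Δτ = 15.8/8.6 = 1.83721.
Since K = (γ−1)mc², K/(mc²) = 1.83721 − 1 = 0.837.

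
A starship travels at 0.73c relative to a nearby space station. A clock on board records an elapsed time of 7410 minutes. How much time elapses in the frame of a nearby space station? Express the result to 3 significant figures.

γ = 1/√(1 − β²) = 1/√(1 − 0.5329) = 1/√0.4671 = 1/0.683447 = 1.4632.
Time dilation: Δt = γ·Δτ = 1.4632 × 7410 = 10800 minutes.

10800 minutes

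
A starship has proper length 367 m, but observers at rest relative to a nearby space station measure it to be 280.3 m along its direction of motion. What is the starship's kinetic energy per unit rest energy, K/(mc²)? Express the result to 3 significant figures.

0.309

Length contraction gives γ = L₀/L = 367/280.3 = 1.30931.
K/(mc²) = γ − 1 = 1.30931 − 1 = 0.309.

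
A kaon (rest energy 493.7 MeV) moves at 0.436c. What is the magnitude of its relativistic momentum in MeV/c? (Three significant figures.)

239 MeV/c

Lorentz factor: γ = (1 − 0.190096)^(−1/2) = 1.1112.
Momentum: p = γβ·mc = 1.1112 × 0.436 × 493.7 MeV/c = 239 MeV/c.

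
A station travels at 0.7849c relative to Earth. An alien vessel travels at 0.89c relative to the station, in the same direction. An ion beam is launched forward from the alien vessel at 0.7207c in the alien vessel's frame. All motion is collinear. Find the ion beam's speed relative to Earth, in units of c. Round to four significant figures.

0.9977c

Compose velocities in two stages. Stage 1 (into S'): u₁ = (0.7207+0.89)/(1+0.7207×0.89) = 0.98128.
Stage 2 (into S): u = (0.98128+0.7849)/(1+0.98128×0.7849) = 0.99773, so the speed is 0.9977c.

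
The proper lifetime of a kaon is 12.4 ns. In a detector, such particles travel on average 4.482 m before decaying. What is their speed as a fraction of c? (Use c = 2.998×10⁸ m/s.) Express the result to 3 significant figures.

Let x = d/(cτ) = 4.482 m / (2.998×10⁸ m/s × 1.240×10^-8 s) = 1.2056. Since d = βγcτ, x = βγ = β/√(1−β²).
Solving: β² = x²/(1+x²) = 1.45347/2.45347 = 0.592414, so β = 0.770.

0.770c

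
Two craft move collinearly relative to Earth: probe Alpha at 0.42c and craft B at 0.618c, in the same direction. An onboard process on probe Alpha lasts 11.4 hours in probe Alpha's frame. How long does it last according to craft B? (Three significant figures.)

11.8 hours

Transform probe Alpha's velocity into craft B's frame: (0.42 − 0.618)/(1 − 0.42·0.618) = −0.198/0.74044, so the relative speed is 0.26741c.
γ for this relative speed: γ = 1/√(1 − 0.0715081) = 1.0378.
The clock on probe Alpha records proper time, so craft B measures Δt = γΔτ = 1.0378 × 11.4 = 11.8 hours.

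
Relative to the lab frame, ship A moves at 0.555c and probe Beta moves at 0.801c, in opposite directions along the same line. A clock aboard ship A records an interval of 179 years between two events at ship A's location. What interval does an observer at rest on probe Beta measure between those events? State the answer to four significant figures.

519.2 years

Speed of ship A in probe Beta's frame: u = (v_A + v_B)/(1 + v_A v_B/c²) = (0.555 + 0.801)/(1 + 0.555×0.801) = 1.356/1.444555 = 0.9387; |u| = 0.9387c.
At |u| = 0.9387c, γ = (1 − 0.881158)^(−1/2) = 2.9008.
The clock on ship A records proper time, so probe Beta measures Δt = γΔτ = 2.9008 × 179 = 519.2 years.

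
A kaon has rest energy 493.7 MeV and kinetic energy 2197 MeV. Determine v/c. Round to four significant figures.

0.9830

K = (γ−1)mc², so γ = 1 + 2197/493.7 = 5.4501.
Then v/c = √(1 − γ⁻²) = √(1 − 0.033666) = √0.966334 = 0.9830.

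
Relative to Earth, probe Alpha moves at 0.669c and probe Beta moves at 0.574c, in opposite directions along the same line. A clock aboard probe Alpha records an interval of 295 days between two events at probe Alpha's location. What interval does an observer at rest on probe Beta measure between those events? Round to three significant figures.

Speed of probe Alpha in probe Beta's frame: u = (v_A + v_B)/(1 + v_A v_B/c²) = (0.669 + 0.574)/(1 + 0.669×0.574) = 1.243/1.384006 = 0.89812; |u| = 0.89812c.
At |u| = 0.89812c, γ = (1 − 0.80662)^(−1/2) = 2.274.
The clock on probe Alpha records proper time, so probe Beta measures Δt = γΔτ = 2.274 × 295 = 671 days.

671 days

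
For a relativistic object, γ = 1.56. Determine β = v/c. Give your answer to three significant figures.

0.768

β = √(1 − 1/γ²) = √(1 − 1/2.4336) = √0.589086 = 0.768.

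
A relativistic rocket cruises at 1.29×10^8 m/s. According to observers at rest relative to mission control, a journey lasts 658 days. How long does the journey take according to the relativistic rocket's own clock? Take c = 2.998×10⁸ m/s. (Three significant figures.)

594 days

β = v/c = (1.29×10^8 m/s)/(2.998×10⁸ m/s) = 0.430287.
γ = 1/√(1 − β²) = 1/√(1 − 0.1851469) = 1/√0.8148531 = 1/0.902692 = 1.1078.
The relativistic rocket's clock runs slow as seen from mission control, so Δτ = Δt/γ = 658/1.1078 = 594 days.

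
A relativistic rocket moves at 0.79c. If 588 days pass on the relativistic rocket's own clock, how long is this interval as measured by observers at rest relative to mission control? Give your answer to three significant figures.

With β = 0.79, γ = 1/√(1 − 0.79²) = 1/√0.3759 = 1.631.
Time dilation: Δt = γ·Δτ = 1.631 × 588 = 959 days.

959 days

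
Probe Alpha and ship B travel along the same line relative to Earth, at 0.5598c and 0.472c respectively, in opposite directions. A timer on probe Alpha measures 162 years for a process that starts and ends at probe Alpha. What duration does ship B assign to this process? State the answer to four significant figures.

Transform probe Alpha's velocity into ship B's frame: (0.5598 + 0.472)/(1 + 0.5598·0.472) = 1.0318/1.2642256, so the relative speed is 0.81615c.
At |u| = 0.81615c, γ = (1 − 0.666101)^(−1/2) = 1.7306.
Probe Alpha's interval is proper; time dilation gives Δt_B = γΔτ = 1.7306 × 162 years = 280.4 years.

280.4 years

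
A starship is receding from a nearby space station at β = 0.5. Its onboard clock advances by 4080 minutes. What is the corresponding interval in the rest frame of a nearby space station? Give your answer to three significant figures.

γ = 1/√(1 − β²) = 1/√(1 − 0.25) = 1/√0.75 = 1/0.866025 = 1.1547.
Time dilation: Δt = γ·Δτ = 1.1547 × 4080 = 4710 minutes.

4710 minutes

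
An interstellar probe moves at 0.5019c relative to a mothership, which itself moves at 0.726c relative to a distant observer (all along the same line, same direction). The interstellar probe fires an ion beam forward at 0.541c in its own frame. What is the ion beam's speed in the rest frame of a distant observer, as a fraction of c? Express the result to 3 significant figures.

0.969c

First combine the ion beam and interstellar probe (S''→S'): u₁ = (0.541 + 0.5019)/(1 + 0.541×0.5019) = 1.0429/1.2715279 = 0.82019.
Then combine with the mothership (S'→S): u = (0.82019 + 0.726)/(1 + 0.82019×0.726) = 1.54619/1.59545794 = 0.96912.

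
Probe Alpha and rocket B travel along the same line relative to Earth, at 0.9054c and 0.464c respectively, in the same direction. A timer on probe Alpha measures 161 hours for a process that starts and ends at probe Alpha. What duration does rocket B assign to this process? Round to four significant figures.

248.2 hours

The velocity of probe Alpha relative to rocket B is (0.9054 − 0.464)c / (1 − 0.9054×0.464) = 0.76117c; relative speed 0.76117c.
At |u| = 0.76117c, γ = (1 − 0.57938)^(−1/2) = 1.5419.
Probe Alpha's interval is proper; time dilation gives Δt_B = γΔτ = 1.5419 × 161 hours = 248.2 hours.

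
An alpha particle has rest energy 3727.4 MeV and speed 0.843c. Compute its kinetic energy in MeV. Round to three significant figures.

3200 MeV

β² = 0.710649, so γ = 1/√0.289351 = 1.85903.
Kinetic energy: K = (γ − 1)mc² = (1.85903 − 1) × 3727.4 MeV = 0.85903 × 3727.4 = 3200 MeV.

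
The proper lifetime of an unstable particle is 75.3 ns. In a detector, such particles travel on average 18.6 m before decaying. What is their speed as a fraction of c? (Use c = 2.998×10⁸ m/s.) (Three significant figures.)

d = βγcτ ⇒ βγ = d/(cτ) = 18.60 m / (22.57494 m) = 0.82392.
β = (βγ)/√(1+(βγ)²) = 0.82392/√1.678844 = 0.636.

0.636c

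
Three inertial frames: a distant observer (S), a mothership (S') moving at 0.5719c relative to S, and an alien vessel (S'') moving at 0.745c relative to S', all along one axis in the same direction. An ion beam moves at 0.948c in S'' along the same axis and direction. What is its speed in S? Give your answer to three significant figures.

0.998c

Compose velocities in two stages. Stage 1 (into S'): u₁ = (0.948+0.745)/(1+0.948×0.745) = 0.99223.
Stage 2 (into S): u = (0.99223+0.5719)/(1+0.99223×0.5719) = 0.99788, so the speed is 0.998c.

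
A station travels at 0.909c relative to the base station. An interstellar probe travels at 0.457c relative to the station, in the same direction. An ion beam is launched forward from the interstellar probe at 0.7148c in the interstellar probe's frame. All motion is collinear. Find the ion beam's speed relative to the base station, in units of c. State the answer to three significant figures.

0.994c

Apply u = (u'+v)/(1+u'v) twice. Ion beam in the station frame: (0.7148+0.457)/(1+0.7148·0.457) = 1.1718/1.3266636 = 0.88327c.
That velocity, transformed to the rest frame of the base station: (0.88327+0.909)/(1+0.88327·0.909) = 1.79227/1.80289243 = 0.99411c.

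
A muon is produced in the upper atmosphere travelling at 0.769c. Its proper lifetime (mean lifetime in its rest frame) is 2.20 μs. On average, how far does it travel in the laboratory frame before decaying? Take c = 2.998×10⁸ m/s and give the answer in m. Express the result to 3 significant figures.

With β = 0.769, γ = 1/√(1 − 0.769²) = 1/√0.408639 = 1.5643.
Lab-frame lifetime: Δt = γτ = 1.5643 × 2.20 μs = 3.4415 μs.
Distance: d = vΔt = 0.769 × 2.998×10⁸ m/s × 3.4415×10^-6 s = 793 m.

793 m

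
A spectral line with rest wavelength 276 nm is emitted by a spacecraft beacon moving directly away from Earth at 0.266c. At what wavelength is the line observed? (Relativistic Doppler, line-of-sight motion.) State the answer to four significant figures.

362.5 nm

Relativistic Doppler for wavelength: λ_obs = λ_src · √((1+β)/(1−β)).
With β = 0.266: factor = √(1.266/0.734) = 1.3133.
λ_obs = 276 × 1.3133 = 362.5 nm.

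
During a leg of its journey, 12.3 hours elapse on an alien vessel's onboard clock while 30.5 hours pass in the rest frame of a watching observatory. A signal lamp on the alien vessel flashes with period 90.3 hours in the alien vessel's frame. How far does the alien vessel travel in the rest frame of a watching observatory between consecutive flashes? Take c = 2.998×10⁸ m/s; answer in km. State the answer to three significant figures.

2.21×10^11 km

From Δt = γΔτ: γ = 30.5/12.3 = 2.47967.
β = √(1 − 1/γ²) = 0.91508. Lab-frame period = γτ = 2.47967×90.3 hours = 223.91 hours. Distance = βc × γτ = 0.91508 × 2.998×10⁸ m/s × 806076 s = 2.2114×10^14 m = 2.21×10^11 km.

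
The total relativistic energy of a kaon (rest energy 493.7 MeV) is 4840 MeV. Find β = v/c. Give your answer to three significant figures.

0.995

γ = E/(mc²) = 4840/493.7 = 9.8035.
β = √(1 − 1/γ²) = √(1 − 0.0104049) = √0.9895951 = 0.995.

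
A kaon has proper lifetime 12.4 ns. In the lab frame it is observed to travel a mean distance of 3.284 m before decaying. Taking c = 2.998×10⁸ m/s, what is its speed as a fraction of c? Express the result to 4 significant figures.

0.6621c

d = βγcτ ⇒ βγ = d/(cτ) = 3.284 m / (3.71752 m) = 0.88338.
β = (βγ)/√(1+(βγ)²) = 0.88338/√1.78036 = 0.6621.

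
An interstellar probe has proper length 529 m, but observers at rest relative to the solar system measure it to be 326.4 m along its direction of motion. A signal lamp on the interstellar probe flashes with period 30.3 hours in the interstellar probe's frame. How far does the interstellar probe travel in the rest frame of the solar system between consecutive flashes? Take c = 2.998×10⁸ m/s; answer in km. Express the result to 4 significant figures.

4.171×10^10 km

Length contraction gives γ = L₀/L = 529/326.4 = 1.62071.
β = √(1 − 1/γ²) = 0.78695. Lab-frame period = γτ = 1.62071×30.3 hours = 49.108 hours. Distance = βc × γτ = 0.78695 × 2.998×10⁸ m/s × 176788.8 s = 4.1709×10^13 m = 4.171×10^10 km.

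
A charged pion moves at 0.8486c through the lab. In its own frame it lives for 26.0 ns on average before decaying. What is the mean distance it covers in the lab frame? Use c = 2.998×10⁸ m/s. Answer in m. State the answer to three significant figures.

12.5 m

Lorentz factor: γ = (1 − 0.72012196)^(−1/2) = 1.8902.
Lab-frame lifetime: Δt = γτ = 1.8902 × 26.0 ns = 49.145 ns.
Distance: d = vΔt = 0.8486 × 2.998×10⁸ m/s × 4.9145×10^-8 s = 12.5 m.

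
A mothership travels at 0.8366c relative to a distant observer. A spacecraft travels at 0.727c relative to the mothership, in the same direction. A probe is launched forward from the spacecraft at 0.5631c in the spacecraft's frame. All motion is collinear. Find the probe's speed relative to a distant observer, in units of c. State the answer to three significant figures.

0.992c

First combine the probe and spacecraft (S''→S'): u₁ = (0.5631 + 0.727)/(1 + 0.5631×0.727) = 1.2901/1.4093737 = 0.91537.
Then combine with the mothership (S'→S): u = (0.91537 + 0.8366)/(1 + 0.91537×0.8366) = 1.75197/1.765798542 = 0.99217.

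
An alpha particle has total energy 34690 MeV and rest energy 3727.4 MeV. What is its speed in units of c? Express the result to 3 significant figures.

0.994c

Total energy E = γmc² gives γ = 34690/3727.4 = 9.3068.
Hence β = √(1 − 1/γ²) = √(1 − 0.0115451) = √0.9884549 = 0.994.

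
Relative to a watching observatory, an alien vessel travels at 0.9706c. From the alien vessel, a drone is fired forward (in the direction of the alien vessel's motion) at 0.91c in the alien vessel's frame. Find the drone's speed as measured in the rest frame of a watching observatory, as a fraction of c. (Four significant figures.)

In units of c, u = (u' + v)/(1 + u'v) with u' = 0.91 and v = 0.9706.
Numerator: 0.91 + 0.9706 = 1.8806. Denominator: 1 + (0.91)(0.9706) = 1.883246.
u = 1.8806/1.883246 = 0.99859, so the speed is 0.9986c.

0.9986c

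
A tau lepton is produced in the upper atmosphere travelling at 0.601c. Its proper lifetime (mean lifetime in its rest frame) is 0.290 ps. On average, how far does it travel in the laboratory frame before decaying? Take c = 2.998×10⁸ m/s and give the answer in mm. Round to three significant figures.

With β = 0.601, γ = 1/√(1 − 0.601²) = 1/√0.638799 = 1.2512.
Lab-frame lifetime: Δt = γτ = 1.2512 × 0.290 ps = 0.36285 ps.
Distance: d = vΔt = 0.601 × 2.998×10⁸ m/s × 3.6285×10^-13 s = 6.54×10^-5 m = 0.0654 mm.

0.0654 mm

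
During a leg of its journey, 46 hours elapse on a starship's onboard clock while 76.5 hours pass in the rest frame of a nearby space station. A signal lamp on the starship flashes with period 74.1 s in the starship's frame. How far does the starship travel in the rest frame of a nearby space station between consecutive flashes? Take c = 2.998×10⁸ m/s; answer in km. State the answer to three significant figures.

The time-dilation ratio gives γ = 76.5/46 = 1.66304.
β = √(1 − 1/γ²) = 0.79902. Lab-frame period = γτ = 1.66304×74.1 s = 123.23 s. Distance = βc × γτ = 0.79902 × 2.998×10⁸ m/s × 123.23 s = 2.9519×10^10 m = 2.95×10^7 km.

2.95×10^7 km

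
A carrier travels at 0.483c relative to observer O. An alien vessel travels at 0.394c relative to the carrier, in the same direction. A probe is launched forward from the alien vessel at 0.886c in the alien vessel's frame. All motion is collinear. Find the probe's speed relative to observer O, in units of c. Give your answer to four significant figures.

0.9818c

First combine the probe and alien vessel (S''→S'): u₁ = (0.886 + 0.394)/(1 + 0.886×0.394) = 1.28/1.349084 = 0.94879.
Then combine with the carrier (S'→S): u = (0.94879 + 0.483)/(1 + 0.94879×0.483) = 1.43179/1.45826557 = 0.98184.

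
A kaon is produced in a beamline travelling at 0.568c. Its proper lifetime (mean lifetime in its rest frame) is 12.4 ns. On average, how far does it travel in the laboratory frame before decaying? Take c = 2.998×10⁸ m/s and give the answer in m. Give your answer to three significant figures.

2.57 m

Lorentz factor: γ = (1 − 0.322624)^(−1/2) = 1.215.
Lab-frame lifetime: Δt = γτ = 1.215 × 12.4 ns = 15.066 ns.
Distance: d = vΔt = 0.568 × 2.998×10⁸ m/s × 1.5066×10^-8 s = 2.57 m.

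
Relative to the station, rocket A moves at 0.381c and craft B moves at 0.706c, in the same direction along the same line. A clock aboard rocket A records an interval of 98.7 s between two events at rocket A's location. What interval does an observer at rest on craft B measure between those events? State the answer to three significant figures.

110 s

The velocity of rocket A relative to craft B is (0.381 − 0.706)c / (1 − 0.381×0.706) = −0.44459c; relative speed 0.44459c.
At |u| = 0.44459c, γ = (1 − 0.19766)^(−1/2) = 1.1164.
The clock on rocket A records proper time, so craft B measures Δt = γΔτ = 1.1164 × 98.7 = 110 s.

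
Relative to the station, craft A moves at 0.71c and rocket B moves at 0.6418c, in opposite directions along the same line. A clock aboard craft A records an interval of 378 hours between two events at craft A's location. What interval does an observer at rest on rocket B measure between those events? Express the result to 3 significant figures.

1020 hours

Speed of craft A in rocket B's frame: u = (v_A + v_B)/(1 + v_A v_B/c²) = (0.71 + 0.6418)/(1 + 0.71×0.6418) = 1.3518/1.455678 = 0.92864; |u| = 0.92864c.
At |u| = 0.92864c, γ = (1 − 0.862372)^(−1/2) = 2.6955.
Craft A's interval is proper; time dilation gives Δt_B = γΔτ = 2.6955 × 378 hours = 1020 hours.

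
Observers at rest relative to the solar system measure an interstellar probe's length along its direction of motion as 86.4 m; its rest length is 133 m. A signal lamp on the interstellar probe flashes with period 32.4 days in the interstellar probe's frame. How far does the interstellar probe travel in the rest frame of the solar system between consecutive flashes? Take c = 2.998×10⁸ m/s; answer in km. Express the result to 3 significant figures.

Length contraction gives γ = L₀/L = 133/86.4 = 1.53935.
β = √(1 − 1/γ²) = 0.76025. Lab-frame period = γτ = 1.53935×32.4 days = 49.875 days. Distance = βc × γτ = 0.76025 × 2.998×10⁸ m/s × 4309200 s = 9.8217×10^14 m = 9.82×10^11 km.

9.82×10^11 km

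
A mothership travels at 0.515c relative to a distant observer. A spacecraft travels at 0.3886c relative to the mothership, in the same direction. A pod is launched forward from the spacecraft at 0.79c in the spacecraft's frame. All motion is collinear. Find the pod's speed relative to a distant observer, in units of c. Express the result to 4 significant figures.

0.9675c

Compose velocities in two stages. Stage 1 (into S'): u₁ = (0.79+0.3886)/(1+0.79×0.3886) = 0.90176.
Stage 2 (into S): u = (0.90176+0.515)/(1+0.90176×0.515) = 0.96746, so the speed is 0.9675c.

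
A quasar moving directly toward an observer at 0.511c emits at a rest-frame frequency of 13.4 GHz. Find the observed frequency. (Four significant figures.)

23.55 GHz

Relativistic Doppler (source moving toward): f_obs = f_src · √((1+β)/(1−β)).
With β = 0.511: factor = √(1.511/0.489) = 1.7578.
f_obs = 13.4 × 1.7578 = 23.55 GHz.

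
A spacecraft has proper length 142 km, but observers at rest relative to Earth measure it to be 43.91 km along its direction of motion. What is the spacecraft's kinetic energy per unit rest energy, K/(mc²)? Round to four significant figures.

2.234

Length contraction gives γ = L₀/L = 142/43.91 = 3.23389.
Since K = (γ−1)mc², K/(mc²) = 3.23389 − 1 = 2.234.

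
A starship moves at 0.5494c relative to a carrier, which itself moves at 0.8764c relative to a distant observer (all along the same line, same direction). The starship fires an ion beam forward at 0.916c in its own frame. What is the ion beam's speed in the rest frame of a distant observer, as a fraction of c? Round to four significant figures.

0.9983c

Apply u = (u'+v)/(1+u'v) twice. Ion beam in the carrier frame: (0.916+0.5494)/(1+0.916·0.5494) = 1.4654/1.5032504 = 0.97482c.
That velocity, transformed to the rest frame of a distant observer: (0.97482+0.8764)/(1+0.97482·0.8764) = 1.85122/1.854332248 = 0.99832c.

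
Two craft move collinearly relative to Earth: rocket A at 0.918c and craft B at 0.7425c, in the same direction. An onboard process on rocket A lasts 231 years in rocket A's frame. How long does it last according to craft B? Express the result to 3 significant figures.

277 years

Speed of rocket A in craft B's frame: u = (v_A − v_B)/(1 − v_A v_B/c²) = (0.918 − 0.7425)/(1 − 0.918×0.7425) = 0.1755/0.318385 = 0.55122; |u| = 0.55122c.
At |u| = 0.55122c, γ = (1 − 0.303843)^(−1/2) = 1.1985.
Rocket A's interval is proper; time dilation gives Δt_B = γΔτ = 1.1985 × 231 years = 277 years.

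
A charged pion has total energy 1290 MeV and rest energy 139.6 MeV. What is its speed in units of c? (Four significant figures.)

Total energy E = γmc² gives γ = 1290/139.6 = 9.2407.
Hence β = √(1 − 1/γ²) = √(1 − 0.0117109) = √0.9882891 = 0.9941.

0.9941c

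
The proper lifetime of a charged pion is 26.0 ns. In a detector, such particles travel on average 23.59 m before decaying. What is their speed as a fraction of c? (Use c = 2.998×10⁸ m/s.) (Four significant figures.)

Lab distance = (lab lifetime)·v = γτ·βc, so βγ = d/(cτ) = 23.59/(2.998×10⁸ × 2.600×10^-8) = 3.0264.
With βγ = 3.0264: γ² = 1 + (βγ)² = 10.1591, and β = (βγ)/γ = 3.0264/3.18733 = 0.9495.

0.9495c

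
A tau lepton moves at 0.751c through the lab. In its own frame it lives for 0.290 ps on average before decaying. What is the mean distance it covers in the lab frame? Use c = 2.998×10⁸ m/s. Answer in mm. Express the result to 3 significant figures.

With β = 0.751, γ = 1/√(1 − 0.751²) = 1/√0.435999 = 1.5145.
Lab-frame lifetime: Δt = γτ = 1.5145 × 0.290 ps = 0.4392 ps.
Distance: d = vΔt = 0.751 × 2.998×10⁸ m/s × 4.3920×10^-13 s = 9.89×10^-5 m = 0.0989 mm.

0.0989 mm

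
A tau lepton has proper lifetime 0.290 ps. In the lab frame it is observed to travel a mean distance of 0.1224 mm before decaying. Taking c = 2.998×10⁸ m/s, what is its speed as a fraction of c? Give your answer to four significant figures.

0.8153c

Let x = d/(cτ) = 1.224×10^-4 m / (2.998×10⁸ m/s × 2.900×10^-13 s) = 1.4078. Since d = βγcτ, x = βγ = β/√(1−β²).
Solving: β² = x²/(1+x²) = 1.9819/2.9819 = 0.664643, so β = 0.8153.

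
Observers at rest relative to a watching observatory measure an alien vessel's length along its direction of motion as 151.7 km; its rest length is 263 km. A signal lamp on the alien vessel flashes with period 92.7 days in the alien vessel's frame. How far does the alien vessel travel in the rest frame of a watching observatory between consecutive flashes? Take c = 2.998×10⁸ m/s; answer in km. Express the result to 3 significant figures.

3.40×10^12 km

Length contraction gives γ = L₀/L = 263/151.7 = 1.73368.
β = √(1 − 1/γ²) = 0.81688. Lab-frame period = γτ = 1.73368×92.7 days = 160.71 days. Distance = βc × γτ = 0.81688 × 2.998×10⁸ m/s × 13885344 s = 3.4005×10^15 m = 3.40×10^12 km.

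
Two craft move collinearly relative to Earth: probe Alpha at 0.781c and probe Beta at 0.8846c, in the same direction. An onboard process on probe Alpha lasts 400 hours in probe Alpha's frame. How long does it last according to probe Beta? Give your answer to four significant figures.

424.6 hours

Speed of probe Alpha in probe Beta's frame: u = (v_A − v_B)/(1 − v_A v_B/c²) = (0.781 − 0.8846)/(1 − 0.781×0.8846) = −0.1036/0.3091274 = −0.33514; |u| = 0.33514c.
γ for this relative speed: γ = 1/√(1 − 0.112319) = 1.0614.
Probe Alpha's interval is proper; time dilation gives Δt_B = γΔτ = 1.0614 × 400 hours = 424.6 hours.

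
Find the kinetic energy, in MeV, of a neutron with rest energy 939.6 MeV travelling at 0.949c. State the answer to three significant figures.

With β = 0.949, γ = 1/√(1 − 0.949²) = 1/√0.099399 = 3.1718.
Kinetic energy: K = (γ − 1)mc² = (3.1718 − 1) × 939.6 MeV = 2.1718 × 939.6 = 2040 MeV.

2040 MeV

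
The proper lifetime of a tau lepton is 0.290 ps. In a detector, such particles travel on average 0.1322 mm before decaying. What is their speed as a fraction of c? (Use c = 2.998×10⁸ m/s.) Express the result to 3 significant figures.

0.836c

Lab distance = (lab lifetime)·v = γτ·βc, so βγ = d/(cτ) = 1.322×10^-4/(2.998×10⁸ × 2.900×10^-13) = 1.5206.
With βγ = 1.5206: γ² = 1 + (βγ)² = 3.31222, and β = (βγ)/γ = 1.5206/1.81995 = 0.836.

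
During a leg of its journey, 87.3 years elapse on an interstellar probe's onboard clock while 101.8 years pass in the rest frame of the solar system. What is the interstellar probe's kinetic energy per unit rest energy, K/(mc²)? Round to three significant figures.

0.166

γ = Δt/Δτ = 101.8/87.3 = 1.16609.
K/(mc²) = γ − 1 = 1.16609 − 1 = 0.166.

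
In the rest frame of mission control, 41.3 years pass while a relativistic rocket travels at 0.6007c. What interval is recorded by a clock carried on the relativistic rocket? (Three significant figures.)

γ = 1/√(1 − β²) = 1/√(1 − 0.36084049) = 1/√0.63915951 = 1/0.799475 = 1.2508.
The relativistic rocket's clock runs slow as seen from mission control, so Δτ = Δt/γ = 41.3/1.2508 = 33.0 years.

33.0 years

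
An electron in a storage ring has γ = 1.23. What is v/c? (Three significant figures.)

β = √(1 − 1/γ²) = √(1 − 1/1.5129) = √0.339018 = 0.582.

0.582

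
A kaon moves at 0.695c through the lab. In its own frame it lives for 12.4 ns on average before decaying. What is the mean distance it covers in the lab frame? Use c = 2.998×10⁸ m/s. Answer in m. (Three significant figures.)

Lorentz factor: γ = (1 − 0.483025)^(−1/2) = 1.3908.
Lab-frame lifetime: Δt = γτ = 1.3908 × 12.4 ns = 17.246 ns.
Distance: d = vΔt = 0.695 × 2.998×10⁸ m/s × 1.7246×10^-8 s = 3.59 m.

3.59 m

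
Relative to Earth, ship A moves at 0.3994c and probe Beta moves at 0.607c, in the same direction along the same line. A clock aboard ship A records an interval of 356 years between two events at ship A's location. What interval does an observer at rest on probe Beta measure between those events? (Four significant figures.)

370.2 years

Transform ship A's velocity into probe Beta's frame: (0.3994 − 0.607)/(1 − 0.3994·0.607) = −0.2076/0.7575642, so the relative speed is 0.27404c.
γ for this relative speed: γ = 1/√(1 − 0.0750979) = 1.0398.
The clock on ship A records proper time, so probe Beta measures Δt = γΔτ = 1.0398 × 356 = 370.2 years.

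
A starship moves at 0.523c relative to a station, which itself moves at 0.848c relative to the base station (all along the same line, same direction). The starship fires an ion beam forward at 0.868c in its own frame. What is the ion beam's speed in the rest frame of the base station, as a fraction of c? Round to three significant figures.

0.996c

Apply u = (u'+v)/(1+u'v) twice. Ion beam in the station frame: (0.868+0.523)/(1+0.868·0.523) = 1.391/1.453964 = 0.95669c.
That velocity, transformed to the rest frame of the base station: (0.95669+0.848)/(1+0.95669·0.848) = 1.80469/1.81127312 = 0.99637c.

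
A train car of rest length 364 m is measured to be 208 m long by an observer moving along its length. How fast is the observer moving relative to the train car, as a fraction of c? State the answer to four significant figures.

Length contraction gives γ = L₀/L = 364/208 = 1.75.
β = √(1 − 1/γ²) = √0.673469 = 0.8207.

0.8207c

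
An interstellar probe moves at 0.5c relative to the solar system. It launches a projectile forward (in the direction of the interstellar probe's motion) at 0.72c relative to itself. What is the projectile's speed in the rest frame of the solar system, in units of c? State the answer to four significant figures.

Relativistic velocity addition: u = (u' + v)/(1 + u'v/c²), with u' = 0.72c and v = 0.5c.
Numerator: 0.72 + 0.5 = 1.22. Denominator: 1 + (0.72)(0.5) = 1.36.
u = 1.22/1.36 = 0.89706, so the speed is 0.8971c.

0.8971c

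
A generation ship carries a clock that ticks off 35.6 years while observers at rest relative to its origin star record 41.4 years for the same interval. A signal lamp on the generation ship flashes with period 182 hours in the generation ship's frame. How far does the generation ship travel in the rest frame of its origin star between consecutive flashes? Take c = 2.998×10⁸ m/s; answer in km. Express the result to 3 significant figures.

From Δt = γΔτ: γ = 41.4/35.6 = 1.16292.
β = √(1 − 1/γ²) = 0.51046. Lab-frame period = γτ = 1.16292×182 hours = 211.65 hours. Distance = βc × γτ = 0.51046 × 2.998×10⁸ m/s × 761940 s = 1.1660×10^14 m = 1.17×10^11 km.

1.17×10^11 km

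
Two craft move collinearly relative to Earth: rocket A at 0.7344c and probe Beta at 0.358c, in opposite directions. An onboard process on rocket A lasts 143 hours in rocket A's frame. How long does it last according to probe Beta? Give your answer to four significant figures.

285.0 hours

The velocity of rocket A relative to probe Beta is (0.7344 + 0.358)c / (1 + 0.7344×0.358) = 0.86498c; relative speed 0.86498c.
γ for this relative speed: γ = 1/√(1 − 0.74819) = 1.9928.
Rocket A's interval is proper; time dilation gives Δt_B = γΔτ = 1.9928 × 143 hours = 285.0 hours.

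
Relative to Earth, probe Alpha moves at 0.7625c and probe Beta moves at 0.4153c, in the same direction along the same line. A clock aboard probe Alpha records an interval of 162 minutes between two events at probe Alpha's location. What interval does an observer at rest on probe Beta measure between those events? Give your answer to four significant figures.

188.1 minutes

The velocity of probe Alpha relative to probe Beta is (0.7625 − 0.4153)c / (1 − 0.7625×0.4153) = 0.5081c; relative speed 0.5081c.
γ for this relative speed: γ = 1/√(1 − 0.258166) = 1.161.
The clock on probe Alpha records proper time, so probe Beta measures Δt = γΔτ = 1.161 × 162 = 188.1 minutes.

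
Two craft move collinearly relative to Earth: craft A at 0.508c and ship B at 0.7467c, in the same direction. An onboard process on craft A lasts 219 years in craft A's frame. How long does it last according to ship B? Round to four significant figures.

237.2 years

The velocity of craft A relative to ship B is (0.508 − 0.7467)c / (1 − 0.508×0.7467) = −0.38458c; relative speed 0.38458c.
At |u| = 0.38458c, γ = (1 − 0.147902)^(−1/2) = 1.0833.
Craft A's interval is proper; time dilation gives Δt_B = γΔτ = 1.0833 × 219 years = 237.2 years.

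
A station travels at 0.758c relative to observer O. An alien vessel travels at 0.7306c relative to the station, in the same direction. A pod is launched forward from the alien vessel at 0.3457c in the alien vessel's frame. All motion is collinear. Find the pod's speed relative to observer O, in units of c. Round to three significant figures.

0.979c

Apply u = (u'+v)/(1+u'v) twice. Pod in the station frame: (0.3457+0.7306)/(1+0.3457·0.7306) = 1.0763/1.25256842 = 0.85927c.
That velocity, transformed to the rest frame of observer O: (0.85927+0.758)/(1+0.85927·0.758) = 1.61727/1.65132666 = 0.97938c.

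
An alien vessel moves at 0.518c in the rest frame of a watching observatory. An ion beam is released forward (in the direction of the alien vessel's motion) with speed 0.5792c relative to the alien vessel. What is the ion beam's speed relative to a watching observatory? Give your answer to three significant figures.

0.844c

Relativistic velocity addition: u = (u' + v)/(1 + u'v/c²), with u' = 0.5792c and v = 0.518c.
Numerator: 0.5792 + 0.518 = 1.0972. Denominator: 1 + (0.5792)(0.518) = 1.3000256.
u = 1.0972/1.3000256 = 0.84398, so the speed is 0.844c.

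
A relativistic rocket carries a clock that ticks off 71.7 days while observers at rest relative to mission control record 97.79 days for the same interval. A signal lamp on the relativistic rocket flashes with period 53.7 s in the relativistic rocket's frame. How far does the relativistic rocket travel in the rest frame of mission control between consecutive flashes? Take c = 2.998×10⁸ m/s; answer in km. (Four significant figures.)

γ = Δt/Δτ = 97.79/71.7 = 1.36388.
β = √(1 − 1/γ²) = 0.68001. Lab-frame period = γτ = 1.36388×53.7 s = 73.24 s. Distance = βc × γτ = 0.68001 × 2.998×10⁸ m/s × 73.24 s = 1.4931×10^10 m = 1.493×10^7 km.

1.493×10^7 km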